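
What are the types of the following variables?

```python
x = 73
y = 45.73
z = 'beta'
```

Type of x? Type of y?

x is int; y is float

int, float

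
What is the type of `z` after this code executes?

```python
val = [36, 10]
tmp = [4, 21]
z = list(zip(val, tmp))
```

list(zip(...)) returns a list of tuples

list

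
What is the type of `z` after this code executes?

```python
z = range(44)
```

range() returns a range object

range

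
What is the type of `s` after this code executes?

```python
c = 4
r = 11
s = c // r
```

int // int returns int (4 // 11 = 0)

int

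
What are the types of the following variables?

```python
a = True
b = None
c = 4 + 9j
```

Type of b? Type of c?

b is NoneType; c is complex

NoneType, complex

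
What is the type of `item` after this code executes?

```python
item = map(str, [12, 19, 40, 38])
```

map() returns a map iterator object

map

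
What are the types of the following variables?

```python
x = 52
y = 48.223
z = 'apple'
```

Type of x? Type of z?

x is int; z is str

int, str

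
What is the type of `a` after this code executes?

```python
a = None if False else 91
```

Ternary: condition is False, else branch (91) taken → int

int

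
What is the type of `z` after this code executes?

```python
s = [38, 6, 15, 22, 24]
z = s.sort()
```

list.sort() returns None (sorts in place)

NoneType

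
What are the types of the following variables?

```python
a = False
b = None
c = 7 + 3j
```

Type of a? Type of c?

a is bool; c is complex

bool, complex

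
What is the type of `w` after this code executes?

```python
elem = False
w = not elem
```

'not' always returns bool

bool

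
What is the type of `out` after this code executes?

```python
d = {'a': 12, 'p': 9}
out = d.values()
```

.values() returns a dict_values view object

dict_values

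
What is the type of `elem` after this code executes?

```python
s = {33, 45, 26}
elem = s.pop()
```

Popping from a set of ints returns int

int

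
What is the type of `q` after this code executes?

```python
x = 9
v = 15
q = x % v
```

int % int returns int (9 % 15 = 9)

int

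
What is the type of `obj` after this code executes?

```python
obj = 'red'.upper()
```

str.upper() returns str

str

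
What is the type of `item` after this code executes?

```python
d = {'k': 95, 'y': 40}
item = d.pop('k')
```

dict.pop() returns the value (int)

int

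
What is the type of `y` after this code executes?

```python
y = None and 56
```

'and' returns first falsy value (None)

NoneType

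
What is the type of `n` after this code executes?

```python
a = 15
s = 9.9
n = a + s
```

int + float returns float (15 + 9.9 = 24.9)

float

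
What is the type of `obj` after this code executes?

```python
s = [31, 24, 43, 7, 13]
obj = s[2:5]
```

Slicing a list always returns a list

list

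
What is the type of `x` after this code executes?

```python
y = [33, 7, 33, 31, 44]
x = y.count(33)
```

list.count() returns int

int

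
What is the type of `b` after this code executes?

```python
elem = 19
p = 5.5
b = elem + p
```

int + float returns float (19 + 5.5 = 24.5)

float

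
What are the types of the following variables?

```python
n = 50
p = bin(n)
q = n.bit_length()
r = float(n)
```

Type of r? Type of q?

float() returns float; int.bit_length() returns int

float, int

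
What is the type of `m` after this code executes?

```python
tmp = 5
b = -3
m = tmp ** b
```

int ** negative int returns float

float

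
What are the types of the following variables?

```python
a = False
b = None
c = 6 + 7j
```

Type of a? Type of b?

a is bool; b is NoneType

bool, NoneType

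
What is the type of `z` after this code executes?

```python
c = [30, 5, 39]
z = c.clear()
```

list.clear() returns None

NoneType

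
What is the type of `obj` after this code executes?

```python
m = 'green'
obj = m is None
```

'is' comparison returns bool

bool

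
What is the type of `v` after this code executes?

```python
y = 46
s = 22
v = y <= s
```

Comparison operators return bool

bool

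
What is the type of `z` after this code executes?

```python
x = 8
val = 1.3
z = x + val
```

int + float returns float (8 + 1.3 = 9.3)

float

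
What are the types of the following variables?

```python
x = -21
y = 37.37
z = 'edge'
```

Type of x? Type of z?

x is int; z is str

int, str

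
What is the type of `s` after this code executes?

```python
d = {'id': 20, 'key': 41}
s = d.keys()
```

.keys() returns a dict_keys view object

dict_keys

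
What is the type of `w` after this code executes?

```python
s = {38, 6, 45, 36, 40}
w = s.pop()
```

Popping from a set of ints returns int

int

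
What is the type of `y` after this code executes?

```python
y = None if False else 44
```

Ternary: condition is False, else branch (44) taken → int

int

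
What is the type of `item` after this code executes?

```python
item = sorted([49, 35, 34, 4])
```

sorted() always returns list

list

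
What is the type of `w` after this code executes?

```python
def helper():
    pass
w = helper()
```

A function with no return statement returns None

NoneType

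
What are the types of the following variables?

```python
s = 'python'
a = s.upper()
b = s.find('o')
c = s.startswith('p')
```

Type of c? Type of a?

str.startswith() returns bool; str.upper() returns str

bool, str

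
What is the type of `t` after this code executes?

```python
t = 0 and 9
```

'and' returns the first falsy value (0, which is int)

int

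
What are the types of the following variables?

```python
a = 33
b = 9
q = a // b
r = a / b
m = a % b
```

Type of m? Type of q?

int % int returns int; int // int returns int

int, int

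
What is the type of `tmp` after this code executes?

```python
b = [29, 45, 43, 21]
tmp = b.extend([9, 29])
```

list.extend() returns None

NoneType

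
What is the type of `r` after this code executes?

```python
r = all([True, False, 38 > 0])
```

all() returns bool

bool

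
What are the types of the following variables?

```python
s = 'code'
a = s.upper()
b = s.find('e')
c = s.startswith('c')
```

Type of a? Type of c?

str.upper() returns str; str.startswith() returns bool

str, bool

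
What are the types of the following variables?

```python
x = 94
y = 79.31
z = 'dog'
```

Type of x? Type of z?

x is int; z is str

int, str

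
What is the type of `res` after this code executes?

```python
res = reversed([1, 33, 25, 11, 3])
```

reversed() on a list returns a list_reverseiterator

list_reverseiterator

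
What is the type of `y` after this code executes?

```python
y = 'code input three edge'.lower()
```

str.lower() returns str

str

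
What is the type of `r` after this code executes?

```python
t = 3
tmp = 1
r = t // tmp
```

int // int returns int (3 // 1 = 3)

int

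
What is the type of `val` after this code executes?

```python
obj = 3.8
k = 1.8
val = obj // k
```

float // float returns float (floor division preserves float type)

float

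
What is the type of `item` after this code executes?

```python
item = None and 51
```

'and' returns first falsy value (None)

NoneType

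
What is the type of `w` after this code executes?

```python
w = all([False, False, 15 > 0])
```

all() returns bool

bool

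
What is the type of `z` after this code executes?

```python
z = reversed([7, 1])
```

reversed() on a list returns a list_reverseiterator

list_reverseiterator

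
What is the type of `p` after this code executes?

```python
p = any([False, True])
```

any() returns bool

bool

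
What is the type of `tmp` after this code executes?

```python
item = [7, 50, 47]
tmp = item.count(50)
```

list.count() returns int

int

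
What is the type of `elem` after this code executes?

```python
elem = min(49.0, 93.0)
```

min() of floats returns float

float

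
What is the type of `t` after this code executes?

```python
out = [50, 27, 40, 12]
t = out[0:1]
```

Slicing a list always returns a list

list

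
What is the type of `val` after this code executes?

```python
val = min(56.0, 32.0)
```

min() of floats returns float

float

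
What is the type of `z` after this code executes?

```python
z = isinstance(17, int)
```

isinstance() returns bool

bool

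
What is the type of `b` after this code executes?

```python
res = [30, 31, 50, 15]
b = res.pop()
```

list.pop() returns the popped element (int here)

int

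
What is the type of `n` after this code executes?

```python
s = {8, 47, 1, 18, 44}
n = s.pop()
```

Popping from a set of ints returns int

int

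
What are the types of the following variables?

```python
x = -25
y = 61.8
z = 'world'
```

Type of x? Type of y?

x is int; y is float

int, float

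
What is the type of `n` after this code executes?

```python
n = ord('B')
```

ord() returns int (Unicode code point)

int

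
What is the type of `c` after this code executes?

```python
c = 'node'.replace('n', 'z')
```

str.replace() returns str

str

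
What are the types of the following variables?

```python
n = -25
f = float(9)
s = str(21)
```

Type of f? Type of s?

f is float; s is str

float, str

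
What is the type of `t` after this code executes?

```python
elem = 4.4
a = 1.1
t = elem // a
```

float // float returns float (floor division preserves float type)

float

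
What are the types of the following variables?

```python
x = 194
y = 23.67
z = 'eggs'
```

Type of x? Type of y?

x is int; y is float

int, float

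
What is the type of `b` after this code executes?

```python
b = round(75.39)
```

round() with no ndigits arg returns int

int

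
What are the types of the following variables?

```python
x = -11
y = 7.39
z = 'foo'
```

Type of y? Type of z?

y is float; z is str

float, str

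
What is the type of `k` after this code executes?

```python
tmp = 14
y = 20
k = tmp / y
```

int / int always returns float in Python 3 (14 / 20 = 0.7)

float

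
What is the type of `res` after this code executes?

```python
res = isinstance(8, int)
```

isinstance() returns bool

bool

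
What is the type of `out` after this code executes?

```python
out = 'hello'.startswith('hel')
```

str.startswith() returns bool

bool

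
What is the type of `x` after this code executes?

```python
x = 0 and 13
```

'and' returns the first falsy value (0, which is int)

int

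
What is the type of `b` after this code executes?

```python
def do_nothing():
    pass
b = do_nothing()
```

A function with no return statement returns None

NoneType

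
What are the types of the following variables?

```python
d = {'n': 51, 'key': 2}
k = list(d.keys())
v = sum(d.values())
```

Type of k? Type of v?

list(...) returns list; sum of int values returns int

list, int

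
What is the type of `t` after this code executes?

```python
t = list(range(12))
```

list(range(...)) returns list

list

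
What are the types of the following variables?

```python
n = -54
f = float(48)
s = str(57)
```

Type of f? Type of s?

f is float; s is str

float, str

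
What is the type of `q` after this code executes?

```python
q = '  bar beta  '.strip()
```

str.strip() returns str

str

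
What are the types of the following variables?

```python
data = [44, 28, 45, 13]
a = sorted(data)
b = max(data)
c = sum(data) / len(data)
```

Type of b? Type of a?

max of ints returns int; sorted() returns list

int, list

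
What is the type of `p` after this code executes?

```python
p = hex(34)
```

hex() returns str representation

str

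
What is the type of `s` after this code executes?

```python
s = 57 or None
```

'or' returns first truthy value (57, int)

int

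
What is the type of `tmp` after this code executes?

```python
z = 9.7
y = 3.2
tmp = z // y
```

float // float returns float (floor division preserves float type)

float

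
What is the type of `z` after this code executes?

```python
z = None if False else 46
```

Ternary: condition is False, else branch (46) taken → int

int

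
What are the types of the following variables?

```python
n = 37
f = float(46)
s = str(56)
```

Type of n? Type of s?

n is int; s is str

int, str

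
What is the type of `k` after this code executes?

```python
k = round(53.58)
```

round() with no ndigits arg returns int

int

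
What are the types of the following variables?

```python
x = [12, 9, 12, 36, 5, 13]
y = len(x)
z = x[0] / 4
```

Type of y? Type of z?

len() returns int; int / int returns float

int, float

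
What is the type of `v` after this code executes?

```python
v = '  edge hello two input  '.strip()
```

str.strip() returns str

str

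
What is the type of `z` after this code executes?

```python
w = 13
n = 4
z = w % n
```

int % int returns int (13 % 4 = 1)

int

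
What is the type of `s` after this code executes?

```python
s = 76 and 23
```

'and' returns the last value when all truthy (23, which is int)

int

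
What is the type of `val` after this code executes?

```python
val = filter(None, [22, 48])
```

filter() returns a filter iterator object

filter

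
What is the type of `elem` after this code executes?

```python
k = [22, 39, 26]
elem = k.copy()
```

list.copy() returns list

list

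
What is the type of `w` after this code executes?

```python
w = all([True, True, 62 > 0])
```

all() returns bool

bool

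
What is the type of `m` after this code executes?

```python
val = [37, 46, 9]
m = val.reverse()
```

list.reverse() returns None

NoneType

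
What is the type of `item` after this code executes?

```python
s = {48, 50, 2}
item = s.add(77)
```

set.add() returns None (mutates in place)

NoneType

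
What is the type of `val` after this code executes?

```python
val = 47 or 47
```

'or' returns the first truthy value (47, which is int)

int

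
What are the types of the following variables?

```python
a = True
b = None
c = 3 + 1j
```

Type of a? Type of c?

a is bool; c is complex

bool, complex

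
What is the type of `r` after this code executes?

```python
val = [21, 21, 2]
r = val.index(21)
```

list.index() returns int

int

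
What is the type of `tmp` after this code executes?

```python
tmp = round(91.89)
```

round() with no ndigits arg returns int

int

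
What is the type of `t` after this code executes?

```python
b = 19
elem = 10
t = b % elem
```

int % int returns int (19 % 10 = 9)

int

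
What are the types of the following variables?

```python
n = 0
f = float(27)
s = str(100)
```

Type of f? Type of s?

f is float; s is str

float, str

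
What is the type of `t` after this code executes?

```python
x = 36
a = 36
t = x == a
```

Equality comparison returns bool

bool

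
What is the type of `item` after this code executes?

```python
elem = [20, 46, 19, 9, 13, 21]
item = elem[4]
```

Indexing a list of ints returns int (elem[4] = 13)

int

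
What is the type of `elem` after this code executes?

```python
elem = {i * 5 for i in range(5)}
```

A set comprehension {expr for x in iterable} produces a set

set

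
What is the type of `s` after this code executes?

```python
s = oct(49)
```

oct() returns str representation

str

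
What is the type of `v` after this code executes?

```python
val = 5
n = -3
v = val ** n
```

int ** negative int returns float

float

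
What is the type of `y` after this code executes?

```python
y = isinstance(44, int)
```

isinstance() returns bool

bool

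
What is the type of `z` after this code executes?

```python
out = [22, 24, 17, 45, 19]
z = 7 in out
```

'in' operator returns bool

bool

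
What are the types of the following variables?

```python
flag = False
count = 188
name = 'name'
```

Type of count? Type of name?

count is int; name is str

int, str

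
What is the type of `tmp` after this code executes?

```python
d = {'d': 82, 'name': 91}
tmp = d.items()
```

dict.items() returns a dict_items view

dict_items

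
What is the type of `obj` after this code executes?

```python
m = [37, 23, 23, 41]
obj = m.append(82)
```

list.append() returns None (mutates in place)

NoneType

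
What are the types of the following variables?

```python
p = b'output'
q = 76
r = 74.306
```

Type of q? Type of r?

q is int; r is float

int, float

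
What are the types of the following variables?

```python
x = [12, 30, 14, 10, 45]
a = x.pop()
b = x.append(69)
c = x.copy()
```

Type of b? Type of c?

list.append() returns None; list.copy() returns list

NoneType, list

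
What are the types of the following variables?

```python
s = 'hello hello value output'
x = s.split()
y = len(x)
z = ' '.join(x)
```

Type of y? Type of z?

len() returns int; str.join() returns str

int, str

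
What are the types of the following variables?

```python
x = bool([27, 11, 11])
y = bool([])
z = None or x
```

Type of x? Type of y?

bool() returns bool; bool() returns bool

bool, bool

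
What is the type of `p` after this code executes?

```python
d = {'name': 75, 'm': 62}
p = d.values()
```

.values() returns a dict_values view object

dict_values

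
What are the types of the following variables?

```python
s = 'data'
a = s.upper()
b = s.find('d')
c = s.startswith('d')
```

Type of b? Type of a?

str.find() returns int; str.upper() returns str

int, str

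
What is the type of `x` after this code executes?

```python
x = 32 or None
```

'or' returns first truthy value (32, int)

int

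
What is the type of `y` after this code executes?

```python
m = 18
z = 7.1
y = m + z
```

int + float returns float (18 + 7.1 = 25.1)

float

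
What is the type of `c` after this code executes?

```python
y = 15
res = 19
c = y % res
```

int % int returns int (15 % 19 = 15)

int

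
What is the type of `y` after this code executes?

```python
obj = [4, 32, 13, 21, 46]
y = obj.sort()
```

list.sort() returns None (sorts in place)

NoneType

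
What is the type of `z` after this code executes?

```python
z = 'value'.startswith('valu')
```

str.startswith() returns bool

bool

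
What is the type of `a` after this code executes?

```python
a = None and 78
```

'and' returns first falsy value (None)

NoneType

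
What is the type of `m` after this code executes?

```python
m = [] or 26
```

'or' returns first truthy value (26, which is int)

int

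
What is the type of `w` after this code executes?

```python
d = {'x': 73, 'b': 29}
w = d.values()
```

.values() returns a dict_values view object

dict_values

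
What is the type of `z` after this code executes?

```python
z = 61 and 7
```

'and' returns the last value when all truthy (7, which is int)

int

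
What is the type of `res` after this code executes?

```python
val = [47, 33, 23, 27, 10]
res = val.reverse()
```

list.reverse() returns None

NoneType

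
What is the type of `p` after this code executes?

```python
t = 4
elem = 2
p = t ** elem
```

int ** positive int returns int (4 ** 2 = 16)

int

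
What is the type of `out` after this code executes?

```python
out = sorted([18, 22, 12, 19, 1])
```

sorted() always returns list

list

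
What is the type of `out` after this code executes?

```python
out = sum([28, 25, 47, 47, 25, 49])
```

sum() of ints returns int

int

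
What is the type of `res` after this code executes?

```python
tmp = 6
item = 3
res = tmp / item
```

int / int always returns float in Python 3 (6 / 3 = 2)

float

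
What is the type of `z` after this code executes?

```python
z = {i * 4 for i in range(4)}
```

A set comprehension {expr for x in iterable} produces a set

set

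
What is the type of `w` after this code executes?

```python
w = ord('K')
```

ord() returns int (Unicode code point)

int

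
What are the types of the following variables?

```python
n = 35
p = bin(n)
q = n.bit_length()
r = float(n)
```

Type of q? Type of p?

int.bit_length() returns int; bin() returns str

int, str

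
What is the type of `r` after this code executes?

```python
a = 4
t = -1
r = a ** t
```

int ** negative int returns float

float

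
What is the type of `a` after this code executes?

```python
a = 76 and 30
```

'and' returns the last value when all truthy (30, which is int)

int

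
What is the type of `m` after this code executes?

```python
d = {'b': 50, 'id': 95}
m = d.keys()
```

.keys() returns a dict_keys view object

dict_keys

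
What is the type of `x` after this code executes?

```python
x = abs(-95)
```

abs() of int returns int

int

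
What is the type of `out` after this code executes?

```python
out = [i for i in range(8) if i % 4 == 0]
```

A list comprehension [...] produces a list

list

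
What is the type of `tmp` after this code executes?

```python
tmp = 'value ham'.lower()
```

str.lower() returns str

str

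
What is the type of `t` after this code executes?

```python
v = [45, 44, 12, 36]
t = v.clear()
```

list.clear() returns None

NoneType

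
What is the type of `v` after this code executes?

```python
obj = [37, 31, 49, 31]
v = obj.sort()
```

list.sort() returns None (sorts in place)

NoneType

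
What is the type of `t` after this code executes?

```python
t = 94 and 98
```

'and' returns the last value when all truthy (98, which is int)

int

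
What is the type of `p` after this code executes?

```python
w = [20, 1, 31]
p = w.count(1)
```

list.count() returns int

int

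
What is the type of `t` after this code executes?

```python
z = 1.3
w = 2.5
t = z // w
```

float // float returns float (floor division preserves float type)

float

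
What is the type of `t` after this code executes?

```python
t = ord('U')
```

ord() returns int (Unicode code point)

int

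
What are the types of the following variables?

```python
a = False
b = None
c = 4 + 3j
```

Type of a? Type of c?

a is bool; c is complex

bool, complex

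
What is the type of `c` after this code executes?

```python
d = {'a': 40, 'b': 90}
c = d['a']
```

Accessing dict[str, int] with key 'a' returns int value 40

int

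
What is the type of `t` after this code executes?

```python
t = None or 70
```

'or' with None returns the other value (70, int)

int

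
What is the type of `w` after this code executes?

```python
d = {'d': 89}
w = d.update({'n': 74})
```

dict.update() returns None

NoneType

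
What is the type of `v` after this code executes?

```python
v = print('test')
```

print() returns None

NoneType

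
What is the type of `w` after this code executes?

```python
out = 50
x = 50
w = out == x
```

Equality comparison returns bool

bool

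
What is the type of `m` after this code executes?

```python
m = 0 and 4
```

'and' returns the first falsy value (0, which is int)

int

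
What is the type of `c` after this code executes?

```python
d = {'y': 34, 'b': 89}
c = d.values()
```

.values() returns a dict_values view object

dict_values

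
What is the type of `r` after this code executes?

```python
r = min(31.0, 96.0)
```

min() of floats returns float

float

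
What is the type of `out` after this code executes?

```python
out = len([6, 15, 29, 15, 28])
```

len() always returns int

int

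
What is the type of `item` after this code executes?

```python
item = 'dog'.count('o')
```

str.count() returns int

int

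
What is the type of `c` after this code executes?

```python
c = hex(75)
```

hex() returns str representation

str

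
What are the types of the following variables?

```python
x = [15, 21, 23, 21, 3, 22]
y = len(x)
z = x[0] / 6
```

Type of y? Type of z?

len() returns int; int / int returns float

int, float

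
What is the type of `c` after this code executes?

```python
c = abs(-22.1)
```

abs() of float returns float

float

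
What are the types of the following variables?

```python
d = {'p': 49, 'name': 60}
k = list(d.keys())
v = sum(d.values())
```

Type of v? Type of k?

sum of int values returns int; list(...) returns list

int, list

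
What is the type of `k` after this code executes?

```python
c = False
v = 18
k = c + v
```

bool + int returns int (False is 0, so 0 + 18 = 18)

int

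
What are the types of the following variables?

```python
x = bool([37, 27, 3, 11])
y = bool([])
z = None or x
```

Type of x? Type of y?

bool() returns bool; bool() returns bool

bool, bool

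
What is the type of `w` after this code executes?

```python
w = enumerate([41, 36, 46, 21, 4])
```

enumerate() returns an enumerate iterator object

enumerate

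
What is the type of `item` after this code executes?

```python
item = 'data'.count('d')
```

str.count() returns int

int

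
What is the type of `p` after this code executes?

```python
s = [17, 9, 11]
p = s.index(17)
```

list.index() returns int

int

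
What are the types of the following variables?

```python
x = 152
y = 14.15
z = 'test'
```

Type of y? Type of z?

y is float; z is str

float, str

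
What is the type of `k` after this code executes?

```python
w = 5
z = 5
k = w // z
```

int // int returns int (5 // 5 = 1)

int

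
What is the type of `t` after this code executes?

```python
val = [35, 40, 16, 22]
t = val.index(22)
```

list.index() returns int

int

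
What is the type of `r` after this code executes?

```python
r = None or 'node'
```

'or' with None returns the other value ('node', str)

str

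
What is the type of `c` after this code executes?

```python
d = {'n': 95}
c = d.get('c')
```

dict.get() returns None when key 'c' is not found and no default given

NoneType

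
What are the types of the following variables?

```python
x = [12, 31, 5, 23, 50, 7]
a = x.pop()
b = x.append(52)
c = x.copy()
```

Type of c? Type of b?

list.copy() returns list; list.append() returns None

list, NoneType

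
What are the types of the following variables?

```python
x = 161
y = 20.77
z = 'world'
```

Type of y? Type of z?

y is float; z is str

float, str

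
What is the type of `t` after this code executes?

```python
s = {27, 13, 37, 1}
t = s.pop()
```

Popping from a set of ints returns int

int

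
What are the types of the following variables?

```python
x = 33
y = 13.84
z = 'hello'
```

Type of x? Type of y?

x is int; y is float

int, float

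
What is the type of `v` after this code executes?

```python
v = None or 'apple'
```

'or' with None returns the other value ('apple', str)

str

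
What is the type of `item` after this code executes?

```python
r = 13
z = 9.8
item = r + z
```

int + float returns float (13 + 9.8 = 22.8)

float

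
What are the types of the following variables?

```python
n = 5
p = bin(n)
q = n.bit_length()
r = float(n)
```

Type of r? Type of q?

float() returns float; int.bit_length() returns int

float, int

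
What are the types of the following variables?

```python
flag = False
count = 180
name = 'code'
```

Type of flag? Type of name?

flag is bool; name is str

bool, str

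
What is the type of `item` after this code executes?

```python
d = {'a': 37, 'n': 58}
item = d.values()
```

.values() returns a dict_values view object

dict_values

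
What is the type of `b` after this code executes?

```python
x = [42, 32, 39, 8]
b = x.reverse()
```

list.reverse() returns None

NoneType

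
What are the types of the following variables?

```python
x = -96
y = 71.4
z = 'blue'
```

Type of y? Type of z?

y is float; z is str

float, str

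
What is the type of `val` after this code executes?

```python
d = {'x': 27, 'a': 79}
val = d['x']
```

Accessing dict[str, int] with key 'x' returns int value 27

int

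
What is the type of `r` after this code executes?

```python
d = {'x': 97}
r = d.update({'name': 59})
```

dict.update() returns None

NoneType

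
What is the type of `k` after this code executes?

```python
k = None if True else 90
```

Ternary: condition is True, if branch (None) taken → NoneType

NoneType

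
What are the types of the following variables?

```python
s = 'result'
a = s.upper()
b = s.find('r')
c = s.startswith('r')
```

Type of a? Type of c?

str.upper() returns str; str.startswith() returns bool

str, bool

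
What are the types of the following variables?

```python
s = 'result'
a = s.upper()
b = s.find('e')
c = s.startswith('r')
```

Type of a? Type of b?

str.upper() returns str; str.find() returns int

str, int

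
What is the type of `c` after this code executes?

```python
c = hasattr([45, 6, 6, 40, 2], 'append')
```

hasattr() returns bool

bool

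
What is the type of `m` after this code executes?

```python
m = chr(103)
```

chr() returns str (single character)

str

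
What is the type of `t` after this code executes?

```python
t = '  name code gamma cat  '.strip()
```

str.strip() returns str

str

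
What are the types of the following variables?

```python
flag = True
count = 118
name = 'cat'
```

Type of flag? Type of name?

flag is bool; name is str

bool, str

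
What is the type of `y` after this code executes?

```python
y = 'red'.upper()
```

str.upper() returns str

str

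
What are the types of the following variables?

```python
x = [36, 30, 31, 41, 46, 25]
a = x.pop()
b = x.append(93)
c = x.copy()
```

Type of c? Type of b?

list.copy() returns list; list.append() returns None

list, NoneType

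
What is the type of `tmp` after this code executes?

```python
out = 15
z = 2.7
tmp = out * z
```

int * float returns float (15 * 2.7 = 40.5)

float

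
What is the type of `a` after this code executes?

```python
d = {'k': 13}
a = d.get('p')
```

dict.get() returns None when key 'p' is not found and no default given

NoneType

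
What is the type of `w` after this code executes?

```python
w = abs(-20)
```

abs() of int returns int

int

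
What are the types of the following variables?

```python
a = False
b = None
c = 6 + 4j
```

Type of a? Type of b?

a is bool; b is NoneType

bool, NoneType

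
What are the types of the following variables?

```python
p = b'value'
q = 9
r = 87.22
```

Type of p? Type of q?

p is bytes; q is int

bytes, int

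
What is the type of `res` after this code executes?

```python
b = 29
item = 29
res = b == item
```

Equality comparison returns bool

bool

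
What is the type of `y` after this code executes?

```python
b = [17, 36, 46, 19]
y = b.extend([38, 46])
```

list.extend() returns None

NoneType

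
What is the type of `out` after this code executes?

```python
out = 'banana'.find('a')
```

str.find() returns int (index, or -1)

int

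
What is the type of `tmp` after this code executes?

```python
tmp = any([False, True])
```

any() returns bool

bool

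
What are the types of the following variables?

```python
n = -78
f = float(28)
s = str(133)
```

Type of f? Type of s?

f is float; s is str

float, str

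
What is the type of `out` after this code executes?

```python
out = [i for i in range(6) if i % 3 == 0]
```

A list comprehension [...] produces a list

list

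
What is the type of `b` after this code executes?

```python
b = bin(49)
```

bin() returns str representation

str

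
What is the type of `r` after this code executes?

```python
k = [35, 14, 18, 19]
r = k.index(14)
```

list.index() returns int

int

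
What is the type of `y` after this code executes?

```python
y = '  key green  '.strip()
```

str.strip() returns str

str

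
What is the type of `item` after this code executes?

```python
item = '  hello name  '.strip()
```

str.strip() returns str

str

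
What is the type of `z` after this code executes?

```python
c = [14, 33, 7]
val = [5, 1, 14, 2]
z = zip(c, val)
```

zip() returns a zip iterator object

zip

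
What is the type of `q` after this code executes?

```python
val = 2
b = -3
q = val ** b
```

int ** negative int returns float

float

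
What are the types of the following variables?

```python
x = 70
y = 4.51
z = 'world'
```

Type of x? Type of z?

x is int; z is str

int, str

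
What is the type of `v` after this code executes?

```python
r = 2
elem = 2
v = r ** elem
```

int ** positive int returns int (2 ** 2 = 4)

int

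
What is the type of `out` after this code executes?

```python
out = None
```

None has type NoneType

NoneType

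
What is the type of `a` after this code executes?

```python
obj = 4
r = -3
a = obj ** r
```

int ** negative int returns float

float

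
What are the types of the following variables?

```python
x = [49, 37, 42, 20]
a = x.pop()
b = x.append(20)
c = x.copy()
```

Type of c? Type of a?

list.copy() returns list; list.pop() returns the element (int)

list, int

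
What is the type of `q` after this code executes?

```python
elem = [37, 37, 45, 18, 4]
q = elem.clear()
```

list.clear() returns None

NoneType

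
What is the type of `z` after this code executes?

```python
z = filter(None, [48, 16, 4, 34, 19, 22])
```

filter() returns a filter iterator object

filter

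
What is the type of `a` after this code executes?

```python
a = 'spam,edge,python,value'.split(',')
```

str.split() returns list

list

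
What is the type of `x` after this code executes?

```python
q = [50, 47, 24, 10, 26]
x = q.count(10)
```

list.count() returns int

int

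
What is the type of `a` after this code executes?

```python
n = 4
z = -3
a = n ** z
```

int ** negative int returns float

float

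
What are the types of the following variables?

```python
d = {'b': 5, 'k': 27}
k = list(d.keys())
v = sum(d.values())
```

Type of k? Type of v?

list(...) returns list; sum of int values returns int

list, int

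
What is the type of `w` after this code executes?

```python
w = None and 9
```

'and' returns first falsy value (None)

NoneType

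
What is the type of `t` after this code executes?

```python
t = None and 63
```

'and' returns first falsy value (None)

NoneType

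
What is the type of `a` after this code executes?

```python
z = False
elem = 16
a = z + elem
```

bool + int returns int (False is 0, so 0 + 16 = 16)

int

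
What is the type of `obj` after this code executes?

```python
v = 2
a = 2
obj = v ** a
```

int ** positive int returns int (2 ** 2 = 4)

int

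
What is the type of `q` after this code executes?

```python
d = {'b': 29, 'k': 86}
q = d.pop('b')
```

dict.pop() returns the value (int)

int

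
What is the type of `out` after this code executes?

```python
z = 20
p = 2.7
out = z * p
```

int * float returns float (20 * 2.7 = 54.0)

float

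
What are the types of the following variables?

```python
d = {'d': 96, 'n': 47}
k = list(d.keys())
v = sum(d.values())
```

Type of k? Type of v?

list(...) returns list; sum of int values returns int

list, int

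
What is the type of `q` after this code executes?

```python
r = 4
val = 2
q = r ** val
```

int ** positive int returns int (4 ** 2 = 16)

int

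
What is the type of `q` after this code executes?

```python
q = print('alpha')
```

print() returns None

NoneType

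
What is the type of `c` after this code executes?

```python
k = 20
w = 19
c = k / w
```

int / int always returns float in Python 3 (20 / 19 = 1.05263)

float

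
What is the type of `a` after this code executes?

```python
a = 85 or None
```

'or' returns first truthy value (85, int)

int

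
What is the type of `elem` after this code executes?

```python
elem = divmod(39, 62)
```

divmod() returns a tuple (quotient, remainder)

tuple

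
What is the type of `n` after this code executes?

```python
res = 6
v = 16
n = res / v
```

int / int always returns float in Python 3 (6 / 16 = 0.375)

float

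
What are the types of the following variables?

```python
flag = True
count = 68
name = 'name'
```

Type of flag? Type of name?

flag is bool; name is str

bool, str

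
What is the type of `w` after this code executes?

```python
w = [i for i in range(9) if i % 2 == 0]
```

A list comprehension [...] produces a list

list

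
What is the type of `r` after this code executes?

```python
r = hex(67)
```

hex() returns str representation

str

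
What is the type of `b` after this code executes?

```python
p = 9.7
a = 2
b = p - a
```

float - int returns float (9.7 - 2 = 7.7)

float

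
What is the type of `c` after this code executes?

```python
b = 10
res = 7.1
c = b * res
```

int * float returns float (10 * 7.1 = 71.0)

float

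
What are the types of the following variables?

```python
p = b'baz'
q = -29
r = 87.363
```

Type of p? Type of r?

p is bytes; r is float

bytes, float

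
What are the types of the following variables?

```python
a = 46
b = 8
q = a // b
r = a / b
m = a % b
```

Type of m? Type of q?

int % int returns int; int // int returns int

int, int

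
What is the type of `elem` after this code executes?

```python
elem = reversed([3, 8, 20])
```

reversed() on a list returns a list_reverseiterator

list_reverseiterator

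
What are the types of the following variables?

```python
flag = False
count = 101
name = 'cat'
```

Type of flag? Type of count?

flag is bool; count is int

bool, int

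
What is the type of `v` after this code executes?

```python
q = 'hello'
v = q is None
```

'is' comparison returns bool

bool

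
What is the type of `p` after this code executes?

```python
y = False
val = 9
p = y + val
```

bool + int returns int (False is 0, so 0 + 9 = 9)

int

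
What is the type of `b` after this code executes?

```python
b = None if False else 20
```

Ternary: condition is False, else branch (20) taken → int

int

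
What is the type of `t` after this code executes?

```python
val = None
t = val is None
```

'is' comparison returns bool

bool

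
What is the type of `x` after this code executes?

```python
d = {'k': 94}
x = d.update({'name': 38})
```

dict.update() returns None

NoneType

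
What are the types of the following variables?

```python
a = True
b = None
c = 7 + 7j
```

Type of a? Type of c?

a is bool; c is complex

bool, complex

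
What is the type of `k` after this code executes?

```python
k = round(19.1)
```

round() with no ndigits arg returns int

int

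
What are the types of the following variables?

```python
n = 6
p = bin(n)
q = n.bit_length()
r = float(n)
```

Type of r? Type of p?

float() returns float; bin() returns str

float, str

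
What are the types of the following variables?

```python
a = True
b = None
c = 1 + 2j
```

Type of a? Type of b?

a is bool; b is NoneType

bool, NoneType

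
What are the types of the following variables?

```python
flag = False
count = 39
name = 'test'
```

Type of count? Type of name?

count is int; name is str

int, str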